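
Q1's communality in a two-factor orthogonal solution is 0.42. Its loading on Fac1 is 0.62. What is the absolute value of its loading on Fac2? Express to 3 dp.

0.189

Under orthogonal rotation h² = Σλ², so λ_Fac2² = h² − (0.3844) = 0.42 − 0.3844 = 0.0356.
|λ| = √0.0356 = 0.1887.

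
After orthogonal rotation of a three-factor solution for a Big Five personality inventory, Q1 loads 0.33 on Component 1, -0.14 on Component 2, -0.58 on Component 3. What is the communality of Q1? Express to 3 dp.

h² = 0.33² + (-0.14)² + (-0.58)² = 0.1089 + 0.0196 + 0.3364 = 0.4649

0.465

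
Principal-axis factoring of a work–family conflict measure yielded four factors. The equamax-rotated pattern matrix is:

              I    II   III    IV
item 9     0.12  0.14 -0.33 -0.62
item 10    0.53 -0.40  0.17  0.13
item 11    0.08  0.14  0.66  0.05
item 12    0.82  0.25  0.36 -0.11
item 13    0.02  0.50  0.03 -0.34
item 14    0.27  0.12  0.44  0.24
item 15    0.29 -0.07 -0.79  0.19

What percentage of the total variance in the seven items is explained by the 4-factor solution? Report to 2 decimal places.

Communalities: 0.5273, 0.4867, 0.4641, 0.8766, 0.3669, 0.3385, 0.7492; Σh² = 3.8093.
Total variance with 7 standardized items is 7, so the solution explains 3.8093/7 = 0.5442 = 54.42%.

54.42%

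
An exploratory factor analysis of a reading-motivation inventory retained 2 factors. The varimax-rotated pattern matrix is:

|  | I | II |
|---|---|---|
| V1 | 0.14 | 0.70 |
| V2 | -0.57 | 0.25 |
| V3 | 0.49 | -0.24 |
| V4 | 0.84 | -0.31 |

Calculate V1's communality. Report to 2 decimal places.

h² = 0.14² + 0.70² = 0.0196 + 0.4900 = 0.5096

0.51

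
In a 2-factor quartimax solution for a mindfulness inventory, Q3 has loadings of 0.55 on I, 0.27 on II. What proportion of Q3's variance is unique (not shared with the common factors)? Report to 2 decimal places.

0.62

h² = 0.55² + 0.27² = 0.3025 + 0.0729 = 0.3754
Uniqueness u² = 1 − h² = 1 − 0.3754 = 0.6246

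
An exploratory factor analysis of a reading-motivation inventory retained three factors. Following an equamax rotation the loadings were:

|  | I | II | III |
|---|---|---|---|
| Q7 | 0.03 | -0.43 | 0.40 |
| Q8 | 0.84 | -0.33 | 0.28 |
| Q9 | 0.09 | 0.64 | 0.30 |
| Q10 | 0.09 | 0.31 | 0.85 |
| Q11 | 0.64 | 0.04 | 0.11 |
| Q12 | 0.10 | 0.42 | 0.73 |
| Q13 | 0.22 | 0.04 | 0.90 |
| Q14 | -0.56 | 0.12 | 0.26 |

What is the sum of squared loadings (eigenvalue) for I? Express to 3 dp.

1.504

SS loadings for I = 0.03² + 0.84² + 0.09² + 0.09² + 0.64² + 0.10² + 0.22² + (-0.56)² = 0.0009 + 0.7056 + 0.0081 + 0.0081 + 0.4096 + 0.0100 + 0.0484 + 0.3136 = 1.5043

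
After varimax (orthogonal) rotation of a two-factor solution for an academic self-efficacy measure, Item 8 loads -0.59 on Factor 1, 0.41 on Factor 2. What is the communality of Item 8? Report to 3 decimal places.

0.516

h² = (-0.59)² + 0.41² = 0.3481 + 0.1681 = 0.5162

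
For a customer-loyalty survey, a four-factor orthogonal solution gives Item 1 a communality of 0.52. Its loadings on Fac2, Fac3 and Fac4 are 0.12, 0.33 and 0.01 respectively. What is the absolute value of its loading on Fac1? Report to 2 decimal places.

0.63

Under orthogonal rotation h² = Σλ², so λ_Fac1² = h² − (0.1234) = 0.52 − 0.1234 = 0.3966.
|λ| = √0.3966 = 0.6298.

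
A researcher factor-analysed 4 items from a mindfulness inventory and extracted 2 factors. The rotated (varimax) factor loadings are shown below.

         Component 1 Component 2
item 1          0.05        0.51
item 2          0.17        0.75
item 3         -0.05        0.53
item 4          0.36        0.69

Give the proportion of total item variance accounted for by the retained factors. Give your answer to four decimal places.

0.4358

SS loadings by factor: 0.1635, 1.5796; total = 1.7431.
Total variance with 4 standardized items is 4, so the solution explains 1.7431/4 = 0.4358.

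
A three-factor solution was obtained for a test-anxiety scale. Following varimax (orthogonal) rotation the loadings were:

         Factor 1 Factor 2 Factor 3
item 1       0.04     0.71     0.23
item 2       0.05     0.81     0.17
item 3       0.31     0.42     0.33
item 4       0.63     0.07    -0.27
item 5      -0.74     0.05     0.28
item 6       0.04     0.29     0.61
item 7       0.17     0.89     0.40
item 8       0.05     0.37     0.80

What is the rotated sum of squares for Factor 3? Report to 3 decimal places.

1.514

SS loadings for Factor 3 = 0.23² + 0.17² + 0.33² + (-0.27)² + 0.28² + 0.61² + 0.40² + 0.80² = 0.0529 + 0.0289 + 0.1089 + 0.0729 + 0.0784 + 0.3721 + 0.1600 + 0.6400 = 1.5141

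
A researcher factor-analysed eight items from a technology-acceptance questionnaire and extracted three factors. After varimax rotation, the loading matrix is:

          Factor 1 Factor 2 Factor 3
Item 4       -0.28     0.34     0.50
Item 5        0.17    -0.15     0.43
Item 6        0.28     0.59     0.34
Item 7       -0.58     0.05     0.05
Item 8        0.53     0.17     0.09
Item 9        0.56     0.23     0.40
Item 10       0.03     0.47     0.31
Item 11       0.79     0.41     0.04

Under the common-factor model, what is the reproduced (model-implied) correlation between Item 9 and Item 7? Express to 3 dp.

r̂ = Σ λ_i·λ_j across factors = (0.56)(-0.58) + (0.23)(0.05) + (0.40)(0.05)
  = -0.3248 +0.0115 +0.0200 = -0.2933

-0.293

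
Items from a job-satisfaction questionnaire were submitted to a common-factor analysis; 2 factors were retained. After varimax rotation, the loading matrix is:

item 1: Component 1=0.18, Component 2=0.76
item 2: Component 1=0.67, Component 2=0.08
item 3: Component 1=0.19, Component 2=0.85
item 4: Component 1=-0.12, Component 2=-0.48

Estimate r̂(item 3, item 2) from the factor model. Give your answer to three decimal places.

r̂ = Σ λ_i·λ_j across factors = (0.19)(0.67) + (0.85)(0.08)
  = +0.1273 +0.0680 = 0.1953

0.195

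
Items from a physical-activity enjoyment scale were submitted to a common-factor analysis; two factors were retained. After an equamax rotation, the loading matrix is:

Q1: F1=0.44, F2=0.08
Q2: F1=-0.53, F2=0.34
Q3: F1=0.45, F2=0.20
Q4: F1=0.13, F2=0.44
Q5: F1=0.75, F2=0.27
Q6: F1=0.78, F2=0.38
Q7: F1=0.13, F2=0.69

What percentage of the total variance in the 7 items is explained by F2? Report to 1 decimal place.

SS loadings for F2 = 0.08² + 0.34² + 0.20² + 0.44² + 0.27² + 0.38² + 0.69² = 1.0490
With 7 standardized items, total variance = 7. Proportion = 1.0490/7 = 0.1499 → 14.99%.

15.0%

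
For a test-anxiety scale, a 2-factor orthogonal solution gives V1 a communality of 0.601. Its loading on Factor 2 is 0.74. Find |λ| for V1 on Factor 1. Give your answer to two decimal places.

Under orthogonal rotation h² = Σλ², so λ_Factor 1² = h² − (0.5476) = 0.601 − 0.5476 = 0.0534.
|λ| = √0.0534 = 0.2311.

0.23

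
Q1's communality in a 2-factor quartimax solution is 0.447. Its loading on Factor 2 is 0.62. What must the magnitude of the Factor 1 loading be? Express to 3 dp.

0.250

Under orthogonal rotation h² = Σλ², so λ_Factor 1² = h² − (0.3844) = 0.447 − 0.3844 = 0.0626.
|λ| = √0.0626 = 0.2502.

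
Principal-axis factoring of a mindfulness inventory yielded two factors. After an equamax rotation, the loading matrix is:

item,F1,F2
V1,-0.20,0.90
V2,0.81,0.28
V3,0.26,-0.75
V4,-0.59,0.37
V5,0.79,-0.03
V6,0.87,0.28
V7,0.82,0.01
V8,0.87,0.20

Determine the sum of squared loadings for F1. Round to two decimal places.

3.92

SS loadings for F1 = (-0.20)² + 0.81² + 0.26² + (-0.59)² + 0.79² + 0.87² + 0.82² + 0.87² = 0.0400 + 0.6561 + 0.0676 + 0.3481 + 0.6241 + 0.7569 + 0.6724 + 0.7569 = 3.9221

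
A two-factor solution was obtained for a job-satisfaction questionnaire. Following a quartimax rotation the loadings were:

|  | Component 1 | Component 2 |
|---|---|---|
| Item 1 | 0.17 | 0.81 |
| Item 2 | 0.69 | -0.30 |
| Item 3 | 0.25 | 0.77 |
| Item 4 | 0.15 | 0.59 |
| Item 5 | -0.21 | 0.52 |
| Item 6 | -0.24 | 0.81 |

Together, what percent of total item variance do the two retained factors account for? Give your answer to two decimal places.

55.09%

SS loadings by factor: 0.6917, 2.6136; total = 3.3053.
Total variance with 6 standardized items is 6, so the solution explains 3.3053/6 = 0.5509 = 55.09%.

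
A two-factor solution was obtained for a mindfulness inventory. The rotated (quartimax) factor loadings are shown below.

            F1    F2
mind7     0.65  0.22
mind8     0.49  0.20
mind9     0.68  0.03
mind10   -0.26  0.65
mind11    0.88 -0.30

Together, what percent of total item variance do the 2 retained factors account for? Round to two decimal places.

SS loadings by factor: 1.9670, 0.6018; total = 2.5688.
Total variance with 5 standardized items is 5, so the solution explains 2.5688/5 = 0.5138 = 51.38%.

51.38%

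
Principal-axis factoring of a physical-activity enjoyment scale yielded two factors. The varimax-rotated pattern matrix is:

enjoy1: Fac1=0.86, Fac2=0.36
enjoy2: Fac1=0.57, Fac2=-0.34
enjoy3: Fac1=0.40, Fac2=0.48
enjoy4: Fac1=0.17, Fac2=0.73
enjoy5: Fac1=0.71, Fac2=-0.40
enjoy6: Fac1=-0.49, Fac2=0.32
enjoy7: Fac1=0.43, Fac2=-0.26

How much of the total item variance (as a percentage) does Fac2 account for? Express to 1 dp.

19.1%

SS loadings for Fac2 = 0.36² + (-0.34)² + 0.48² + 0.73² + (-0.40)² + 0.32² + (-0.26)² = 1.3385
With 7 standardized items, total variance = 7. Proportion = 1.3385/7 = 0.1912 → 19.12%.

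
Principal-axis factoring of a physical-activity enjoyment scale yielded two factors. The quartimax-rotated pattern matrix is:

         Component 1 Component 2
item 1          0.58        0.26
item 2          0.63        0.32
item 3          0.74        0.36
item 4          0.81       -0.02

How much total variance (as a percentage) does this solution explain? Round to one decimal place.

Communalities: 0.4040, 0.4993, 0.6772, 0.6565; Σh² = 2.2370.
Total variance with 4 standardized items is 4, so the solution explains 2.2370/4 = 0.5593 = 55.93%.

55.9%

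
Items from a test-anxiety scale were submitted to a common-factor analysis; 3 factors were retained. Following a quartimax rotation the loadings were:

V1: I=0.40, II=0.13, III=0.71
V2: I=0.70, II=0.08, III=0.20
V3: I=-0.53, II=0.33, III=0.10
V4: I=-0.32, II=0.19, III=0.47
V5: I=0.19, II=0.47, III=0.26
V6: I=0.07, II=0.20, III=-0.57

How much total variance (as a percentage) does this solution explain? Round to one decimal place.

44.5%

SS loadings by factor: 1.0743, 0.4292, 1.1675; total = 2.6710.
Total variance with 6 standardized items is 6, so the solution explains 2.6710/6 = 0.4452 = 44.52%.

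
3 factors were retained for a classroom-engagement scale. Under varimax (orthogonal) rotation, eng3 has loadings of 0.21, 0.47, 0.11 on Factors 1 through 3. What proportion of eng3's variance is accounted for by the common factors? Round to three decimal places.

h² = 0.21² + 0.47² + 0.11² = 0.0441 + 0.2209 + 0.0121 = 0.2771

0.277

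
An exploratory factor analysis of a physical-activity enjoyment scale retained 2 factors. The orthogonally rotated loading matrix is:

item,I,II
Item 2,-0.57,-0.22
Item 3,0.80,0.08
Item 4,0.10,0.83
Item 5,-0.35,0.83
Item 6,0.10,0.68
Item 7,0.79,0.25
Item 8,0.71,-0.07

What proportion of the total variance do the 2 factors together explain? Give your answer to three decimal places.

Communalities: 0.3733, 0.6464, 0.6989, 0.8114, 0.4724, 0.6866, 0.5090; Σh² = 4.1980.
Total variance with 7 standardized items is 7, so the solution explains 4.1980/7 = 0.5997.

0.600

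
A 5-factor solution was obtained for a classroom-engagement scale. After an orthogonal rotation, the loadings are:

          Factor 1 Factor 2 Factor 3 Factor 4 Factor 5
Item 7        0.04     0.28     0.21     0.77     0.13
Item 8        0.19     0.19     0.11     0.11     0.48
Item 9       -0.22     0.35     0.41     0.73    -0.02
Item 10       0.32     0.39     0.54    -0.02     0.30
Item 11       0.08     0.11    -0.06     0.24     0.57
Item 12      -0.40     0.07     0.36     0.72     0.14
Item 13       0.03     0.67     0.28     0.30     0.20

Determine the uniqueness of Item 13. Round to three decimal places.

0.342

h² = 0.03² + 0.67² + 0.28² + 0.30² + 0.20² = 0.0009 + 0.4489 + 0.0784 + 0.0900 + 0.0400 = 0.6582
Uniqueness u² = 1 − h² = 1 − 0.6582 = 0.3418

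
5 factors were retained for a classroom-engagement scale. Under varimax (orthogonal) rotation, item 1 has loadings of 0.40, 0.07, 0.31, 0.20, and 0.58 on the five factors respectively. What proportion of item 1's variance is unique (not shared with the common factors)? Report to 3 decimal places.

h² = 0.40² + 0.07² + 0.31² + 0.20² + 0.58² = 0.1600 + 0.0049 + 0.0961 + 0.0400 + 0.3364 = 0.6374
Uniqueness u² = 1 − h² = 1 − 0.6374 = 0.3626

0.363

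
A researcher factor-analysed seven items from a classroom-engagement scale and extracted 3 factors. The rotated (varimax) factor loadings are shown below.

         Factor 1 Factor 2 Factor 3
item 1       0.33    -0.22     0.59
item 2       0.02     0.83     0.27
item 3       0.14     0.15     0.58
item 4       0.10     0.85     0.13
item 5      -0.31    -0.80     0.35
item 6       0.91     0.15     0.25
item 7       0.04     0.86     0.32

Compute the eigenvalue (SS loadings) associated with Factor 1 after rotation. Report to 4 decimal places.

1.0647

SS loadings for Factor 1 = 0.33² + 0.02² + 0.14² + 0.10² + (-0.31)² + 0.91² + 0.04² = 0.1089 + 0.0004 + 0.0196 + 0.0100 + 0.0961 + 0.8281 + 0.0016 = 1.0647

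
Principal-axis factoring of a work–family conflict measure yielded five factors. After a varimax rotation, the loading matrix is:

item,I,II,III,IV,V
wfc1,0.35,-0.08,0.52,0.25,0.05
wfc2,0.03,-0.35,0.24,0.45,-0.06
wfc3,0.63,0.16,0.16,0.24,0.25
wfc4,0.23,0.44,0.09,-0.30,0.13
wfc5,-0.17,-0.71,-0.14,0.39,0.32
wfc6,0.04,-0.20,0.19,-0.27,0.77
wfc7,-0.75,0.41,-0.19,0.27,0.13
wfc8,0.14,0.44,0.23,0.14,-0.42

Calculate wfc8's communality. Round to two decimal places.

h² = 0.14² + 0.44² + 0.23² + 0.14² + (-0.42)² = 0.0196 + 0.1936 + 0.0529 + 0.0196 + 0.1764 = 0.4621

0.46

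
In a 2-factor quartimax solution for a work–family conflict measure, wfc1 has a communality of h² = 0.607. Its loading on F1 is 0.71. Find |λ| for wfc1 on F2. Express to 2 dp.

Under orthogonal rotation h² = Σλ², so λ_F2² = h² − (0.5041) = 0.607 − 0.5041 = 0.1029.
|λ| = √0.1029 = 0.3208.

0.32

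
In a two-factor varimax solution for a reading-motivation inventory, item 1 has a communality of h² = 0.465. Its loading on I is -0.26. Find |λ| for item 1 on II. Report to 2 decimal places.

Under orthogonal rotation h² = Σλ², so λ_II² = h² − (0.0676) = 0.465 − 0.0676 = 0.3974.
|λ| = √0.3974 = 0.6304.

0.63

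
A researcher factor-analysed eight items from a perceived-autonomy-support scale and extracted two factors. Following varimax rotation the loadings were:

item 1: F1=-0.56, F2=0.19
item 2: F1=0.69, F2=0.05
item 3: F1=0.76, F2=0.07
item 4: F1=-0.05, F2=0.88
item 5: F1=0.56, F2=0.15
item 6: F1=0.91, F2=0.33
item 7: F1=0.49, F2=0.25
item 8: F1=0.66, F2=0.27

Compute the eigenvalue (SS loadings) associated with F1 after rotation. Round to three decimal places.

3.187

SS loadings for F1 = (-0.56)² + 0.69² + 0.76² + (-0.05)² + 0.56² + 0.91² + 0.49² + 0.66² = 0.3136 + 0.4761 + 0.5776 + 0.0025 + 0.3136 + 0.8281 + 0.2401 + 0.4356 = 3.1872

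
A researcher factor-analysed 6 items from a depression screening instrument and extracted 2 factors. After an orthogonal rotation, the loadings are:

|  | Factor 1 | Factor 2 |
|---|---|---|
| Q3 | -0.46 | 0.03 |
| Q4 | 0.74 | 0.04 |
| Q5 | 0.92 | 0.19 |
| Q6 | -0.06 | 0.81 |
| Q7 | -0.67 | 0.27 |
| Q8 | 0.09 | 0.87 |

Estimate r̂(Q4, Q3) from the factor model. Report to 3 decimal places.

r̂ = Σ λ_i·λ_j across factors = (0.74)(-0.46) + (0.04)(0.03)
  = -0.3404 +0.0012 = -0.3392

-0.339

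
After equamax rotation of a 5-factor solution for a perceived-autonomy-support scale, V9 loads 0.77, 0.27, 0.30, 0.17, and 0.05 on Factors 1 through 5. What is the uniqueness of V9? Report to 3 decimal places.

0.213

h² = 0.77² + 0.27² + 0.30² + 0.17² + 0.05² = 0.5929 + 0.0729 + 0.0900 + 0.0289 + 0.0025 = 0.7872
Uniqueness u² = 1 − h² = 1 − 0.7872 = 0.2128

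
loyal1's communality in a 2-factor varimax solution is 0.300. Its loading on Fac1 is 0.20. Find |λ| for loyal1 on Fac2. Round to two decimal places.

0.51

Under orthogonal rotation h² = Σλ², so λ_Fac2² = h² − (0.0400) = 0.300 − 0.0400 = 0.2600.
|λ| = √0.2600 = 0.5099.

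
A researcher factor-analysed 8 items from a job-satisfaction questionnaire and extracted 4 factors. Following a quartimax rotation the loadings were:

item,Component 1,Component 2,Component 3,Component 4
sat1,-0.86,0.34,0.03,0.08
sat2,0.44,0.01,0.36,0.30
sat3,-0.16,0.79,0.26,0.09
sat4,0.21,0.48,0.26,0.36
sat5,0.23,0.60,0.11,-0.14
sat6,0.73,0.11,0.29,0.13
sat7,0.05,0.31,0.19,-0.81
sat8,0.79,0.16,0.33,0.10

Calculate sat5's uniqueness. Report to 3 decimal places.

0.555

h² = 0.23² + 0.60² + 0.11² + (-0.14)² = 0.0529 + 0.3600 + 0.0121 + 0.0196 = 0.4446
Uniqueness u² = 1 − h² = 1 − 0.4446 = 0.5554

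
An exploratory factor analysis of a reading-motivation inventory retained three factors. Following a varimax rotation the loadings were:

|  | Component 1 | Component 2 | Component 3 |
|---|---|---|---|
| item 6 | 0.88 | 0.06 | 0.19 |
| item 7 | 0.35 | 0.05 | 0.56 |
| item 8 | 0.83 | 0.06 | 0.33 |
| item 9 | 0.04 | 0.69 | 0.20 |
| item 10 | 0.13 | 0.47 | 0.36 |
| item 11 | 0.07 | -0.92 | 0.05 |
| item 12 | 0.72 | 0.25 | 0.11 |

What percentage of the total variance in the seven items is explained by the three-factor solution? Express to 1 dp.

Communalities: 0.8141, 0.4386, 0.8014, 0.5177, 0.3674, 0.8538, 0.5930; Σh² = 4.3860.
Total variance with 7 standardized items is 7, so the solution explains 4.3860/7 = 0.6266 = 62.66%.

62.7%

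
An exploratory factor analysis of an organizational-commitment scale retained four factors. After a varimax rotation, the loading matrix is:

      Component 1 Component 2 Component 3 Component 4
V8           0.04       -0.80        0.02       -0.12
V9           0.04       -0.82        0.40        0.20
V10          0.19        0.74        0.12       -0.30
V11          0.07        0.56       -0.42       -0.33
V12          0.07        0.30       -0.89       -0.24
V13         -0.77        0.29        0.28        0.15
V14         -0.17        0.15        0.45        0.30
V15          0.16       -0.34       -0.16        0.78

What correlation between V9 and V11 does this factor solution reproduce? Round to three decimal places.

r̂ = Σ λ_i·λ_j across factors = (0.04)(0.07) + (-0.82)(0.56) + (0.40)(-0.42) + (0.20)(-0.33)
  = +0.0028 -0.4592 -0.1680 -0.0660 = -0.6904

-0.690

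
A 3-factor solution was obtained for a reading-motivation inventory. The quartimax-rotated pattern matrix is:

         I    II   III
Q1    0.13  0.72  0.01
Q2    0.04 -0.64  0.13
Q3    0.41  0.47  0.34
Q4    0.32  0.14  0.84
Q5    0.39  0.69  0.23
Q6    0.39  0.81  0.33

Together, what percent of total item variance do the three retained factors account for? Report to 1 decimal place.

Communalities: 0.5354, 0.4281, 0.5046, 0.8276, 0.6811, 0.9171; Σh² = 3.8939.
Total variance with 6 standardized items is 6, so the solution explains 3.8939/6 = 0.6490 = 64.90%.

64.9%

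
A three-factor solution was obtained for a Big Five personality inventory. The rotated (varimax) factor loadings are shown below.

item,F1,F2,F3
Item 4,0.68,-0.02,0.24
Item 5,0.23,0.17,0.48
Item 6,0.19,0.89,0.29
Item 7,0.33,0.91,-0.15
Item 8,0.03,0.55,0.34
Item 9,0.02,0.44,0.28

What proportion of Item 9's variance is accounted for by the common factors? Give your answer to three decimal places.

h² = 0.02² + 0.44² + 0.28² = 0.0004 + 0.1936 + 0.0784 = 0.2724

0.272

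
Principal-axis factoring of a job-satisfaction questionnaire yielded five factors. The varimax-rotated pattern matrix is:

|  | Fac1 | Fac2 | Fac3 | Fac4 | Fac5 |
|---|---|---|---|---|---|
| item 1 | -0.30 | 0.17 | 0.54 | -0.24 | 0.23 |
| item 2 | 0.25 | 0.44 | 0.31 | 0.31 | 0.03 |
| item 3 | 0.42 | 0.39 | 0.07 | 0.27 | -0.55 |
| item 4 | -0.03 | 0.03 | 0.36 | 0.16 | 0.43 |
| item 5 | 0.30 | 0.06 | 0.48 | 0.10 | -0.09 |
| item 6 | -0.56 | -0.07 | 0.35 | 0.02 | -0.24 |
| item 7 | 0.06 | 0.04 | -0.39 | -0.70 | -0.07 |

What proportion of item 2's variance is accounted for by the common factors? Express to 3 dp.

h² = 0.25² + 0.44² + 0.31² + 0.31² + 0.03² = 0.0625 + 0.1936 + 0.0961 + 0.0961 + 0.0009 = 0.4492

0.449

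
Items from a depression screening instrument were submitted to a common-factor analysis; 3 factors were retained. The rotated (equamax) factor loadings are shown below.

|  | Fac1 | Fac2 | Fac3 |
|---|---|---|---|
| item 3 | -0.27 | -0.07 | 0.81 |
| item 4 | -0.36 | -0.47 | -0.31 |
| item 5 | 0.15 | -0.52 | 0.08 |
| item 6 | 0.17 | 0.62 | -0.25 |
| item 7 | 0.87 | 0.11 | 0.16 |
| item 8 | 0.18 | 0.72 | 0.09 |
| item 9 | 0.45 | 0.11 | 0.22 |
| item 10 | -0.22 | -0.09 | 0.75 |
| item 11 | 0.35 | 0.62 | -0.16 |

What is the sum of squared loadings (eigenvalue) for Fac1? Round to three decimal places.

1.417

SS loadings for Fac1 = (-0.27)² + (-0.36)² + 0.15² + 0.17² + 0.87² + 0.18² + 0.45² + (-0.22)² + 0.35² = 0.0729 + 0.1296 + 0.0225 + 0.0289 + 0.7569 + 0.0324 + 0.2025 + 0.0484 + 0.1225 = 1.4166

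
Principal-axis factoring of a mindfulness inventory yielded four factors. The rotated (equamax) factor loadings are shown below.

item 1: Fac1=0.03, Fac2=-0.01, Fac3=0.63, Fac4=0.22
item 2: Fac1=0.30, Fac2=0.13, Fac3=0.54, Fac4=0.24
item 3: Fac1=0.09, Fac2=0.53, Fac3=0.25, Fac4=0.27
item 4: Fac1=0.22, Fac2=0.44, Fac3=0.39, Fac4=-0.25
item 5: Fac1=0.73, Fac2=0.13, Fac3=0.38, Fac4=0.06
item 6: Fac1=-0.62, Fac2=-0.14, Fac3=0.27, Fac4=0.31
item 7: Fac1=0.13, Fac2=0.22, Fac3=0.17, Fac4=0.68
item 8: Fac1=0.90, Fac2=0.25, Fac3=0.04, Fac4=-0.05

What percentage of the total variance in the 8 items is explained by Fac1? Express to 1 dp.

SS loadings for Fac1 = 0.03² + 0.30² + 0.09² + 0.22² + 0.73² + (-0.62)² + 0.13² + 0.90² = 1.8916
With 8 standardized items, total variance = 8. Proportion = 1.8916/8 = 0.2364 → 23.64%.

23.6%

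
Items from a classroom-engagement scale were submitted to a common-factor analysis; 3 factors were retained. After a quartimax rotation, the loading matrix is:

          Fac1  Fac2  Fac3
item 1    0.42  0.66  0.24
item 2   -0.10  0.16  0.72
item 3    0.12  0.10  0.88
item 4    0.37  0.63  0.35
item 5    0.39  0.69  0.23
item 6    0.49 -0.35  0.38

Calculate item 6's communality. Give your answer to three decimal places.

h² = 0.49² + (-0.35)² + 0.38² = 0.2401 + 0.1225 + 0.1444 = 0.5070

0.507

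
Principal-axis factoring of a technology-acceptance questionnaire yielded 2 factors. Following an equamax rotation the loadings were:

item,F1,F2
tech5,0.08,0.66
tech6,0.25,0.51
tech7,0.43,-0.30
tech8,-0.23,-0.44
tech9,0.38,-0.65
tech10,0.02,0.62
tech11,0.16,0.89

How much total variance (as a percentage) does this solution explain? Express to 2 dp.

43.65%

Communalities: 0.4420, 0.3226, 0.2749, 0.2465, 0.5669, 0.3848, 0.8177; Σh² = 3.0554.
Total variance with 7 standardized items is 7, so the solution explains 3.0554/7 = 0.4365 = 43.65%.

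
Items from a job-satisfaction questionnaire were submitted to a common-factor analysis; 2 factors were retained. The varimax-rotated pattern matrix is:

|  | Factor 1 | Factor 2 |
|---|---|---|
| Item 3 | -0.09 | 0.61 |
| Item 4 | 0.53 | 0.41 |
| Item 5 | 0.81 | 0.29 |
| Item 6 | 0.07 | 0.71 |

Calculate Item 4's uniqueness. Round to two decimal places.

h² = 0.53² + 0.41² = 0.2809 + 0.1681 = 0.4490
Uniqueness u² = 1 − h² = 1 − 0.4490 = 0.5510

0.55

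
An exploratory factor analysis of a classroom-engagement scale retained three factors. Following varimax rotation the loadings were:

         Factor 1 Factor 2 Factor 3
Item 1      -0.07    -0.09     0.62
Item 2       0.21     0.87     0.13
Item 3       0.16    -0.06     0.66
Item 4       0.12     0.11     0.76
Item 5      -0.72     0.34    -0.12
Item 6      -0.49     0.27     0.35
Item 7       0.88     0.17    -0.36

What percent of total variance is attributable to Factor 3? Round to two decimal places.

24.01%

SS loadings for Factor 3 = 0.62² + 0.13² + 0.66² + 0.76² + (-0.12)² + 0.35² + (-0.36)² = 1.6810
With 7 standardized items, total variance = 7. Proportion = 1.6810/7 = 0.2401 → 24.01%.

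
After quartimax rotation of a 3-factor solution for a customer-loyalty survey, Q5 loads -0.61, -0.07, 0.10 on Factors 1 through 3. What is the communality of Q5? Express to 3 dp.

0.387

h² = (-0.61)² + (-0.07)² + 0.10² = 0.3721 + 0.0049 + 0.0100 = 0.3870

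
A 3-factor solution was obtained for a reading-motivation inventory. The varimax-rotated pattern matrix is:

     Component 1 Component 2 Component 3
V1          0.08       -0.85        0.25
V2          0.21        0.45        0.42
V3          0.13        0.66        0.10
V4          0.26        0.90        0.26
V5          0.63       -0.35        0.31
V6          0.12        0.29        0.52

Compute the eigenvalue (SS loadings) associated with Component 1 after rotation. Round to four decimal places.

0.5463

SS loadings for Component 1 = 0.08² + 0.21² + 0.13² + 0.26² + 0.63² + 0.12² = 0.0064 + 0.0441 + 0.0169 + 0.0676 + 0.3969 + 0.0144 = 0.5463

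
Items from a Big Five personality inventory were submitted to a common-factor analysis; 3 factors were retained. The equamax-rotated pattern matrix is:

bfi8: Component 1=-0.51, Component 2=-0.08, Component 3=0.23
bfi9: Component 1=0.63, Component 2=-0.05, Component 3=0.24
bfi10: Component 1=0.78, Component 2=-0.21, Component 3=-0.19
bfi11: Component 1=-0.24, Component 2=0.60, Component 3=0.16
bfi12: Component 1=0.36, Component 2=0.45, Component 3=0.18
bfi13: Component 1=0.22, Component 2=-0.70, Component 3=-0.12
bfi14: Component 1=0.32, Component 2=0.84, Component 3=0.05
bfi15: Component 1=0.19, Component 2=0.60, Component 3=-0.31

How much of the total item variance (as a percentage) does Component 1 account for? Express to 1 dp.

SS loadings for Component 1 = (-0.51)² + 0.63² + 0.78² + (-0.24)² + 0.36² + 0.22² + 0.32² + 0.19² = 1.6395
With 8 standardized items, total variance = 8. Proportion = 1.6395/8 = 0.2049 → 20.49%.

20.5%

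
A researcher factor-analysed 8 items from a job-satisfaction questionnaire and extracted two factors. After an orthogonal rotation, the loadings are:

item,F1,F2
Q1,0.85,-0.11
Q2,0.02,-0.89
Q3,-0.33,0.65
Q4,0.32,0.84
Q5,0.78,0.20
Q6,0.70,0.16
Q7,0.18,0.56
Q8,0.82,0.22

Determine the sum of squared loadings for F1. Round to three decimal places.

2.737

SS loadings for F1 = 0.85² + 0.02² + (-0.33)² + 0.32² + 0.78² + 0.70² + 0.18² + 0.82² = 0.7225 + 0.0004 + 0.1089 + 0.1024 + 0.6084 + 0.4900 + 0.0324 + 0.6724 = 2.7374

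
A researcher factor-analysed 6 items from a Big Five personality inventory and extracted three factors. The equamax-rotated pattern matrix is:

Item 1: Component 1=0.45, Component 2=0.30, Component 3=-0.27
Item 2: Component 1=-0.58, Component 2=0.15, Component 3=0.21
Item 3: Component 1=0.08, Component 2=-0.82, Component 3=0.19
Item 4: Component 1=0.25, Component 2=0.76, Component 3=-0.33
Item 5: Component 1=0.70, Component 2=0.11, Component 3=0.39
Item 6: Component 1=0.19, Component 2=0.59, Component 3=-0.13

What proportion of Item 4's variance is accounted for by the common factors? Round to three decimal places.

h² = 0.25² + 0.76² + (-0.33)² = 0.0625 + 0.5776 + 0.1089 = 0.7490

0.749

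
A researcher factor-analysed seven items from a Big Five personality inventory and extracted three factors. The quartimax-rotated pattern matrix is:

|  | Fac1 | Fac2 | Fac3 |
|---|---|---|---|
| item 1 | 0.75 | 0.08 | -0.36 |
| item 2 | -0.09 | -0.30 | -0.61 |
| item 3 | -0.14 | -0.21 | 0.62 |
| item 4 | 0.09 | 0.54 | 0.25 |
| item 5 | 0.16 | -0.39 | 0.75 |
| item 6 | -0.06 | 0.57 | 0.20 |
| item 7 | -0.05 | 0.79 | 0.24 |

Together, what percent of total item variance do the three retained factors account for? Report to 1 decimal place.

SS loadings by factor: 0.6300, 1.5332, 1.6087; total = 3.7719.
Total variance with 7 standardized items is 7, so the solution explains 3.7719/7 = 0.5388 = 53.88%.

53.9%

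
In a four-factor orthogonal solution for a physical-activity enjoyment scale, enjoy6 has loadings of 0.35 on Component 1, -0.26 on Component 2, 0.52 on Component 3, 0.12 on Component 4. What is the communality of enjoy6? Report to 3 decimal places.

h² = 0.35² + (-0.26)² + 0.52² + 0.12² = 0.1225 + 0.0676 + 0.2704 + 0.0144 = 0.4749

0.475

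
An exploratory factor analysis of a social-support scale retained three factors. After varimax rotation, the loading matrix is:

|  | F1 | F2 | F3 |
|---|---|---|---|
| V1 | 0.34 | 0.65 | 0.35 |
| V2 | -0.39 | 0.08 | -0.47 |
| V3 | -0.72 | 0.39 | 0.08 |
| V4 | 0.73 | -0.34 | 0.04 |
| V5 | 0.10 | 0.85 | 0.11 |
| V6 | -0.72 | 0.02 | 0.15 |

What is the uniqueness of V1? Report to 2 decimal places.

0.34

h² = 0.34² + 0.65² + 0.35² = 0.1156 + 0.4225 + 0.1225 = 0.6606
Uniqueness u² = 1 − h² = 1 − 0.6606 = 0.3394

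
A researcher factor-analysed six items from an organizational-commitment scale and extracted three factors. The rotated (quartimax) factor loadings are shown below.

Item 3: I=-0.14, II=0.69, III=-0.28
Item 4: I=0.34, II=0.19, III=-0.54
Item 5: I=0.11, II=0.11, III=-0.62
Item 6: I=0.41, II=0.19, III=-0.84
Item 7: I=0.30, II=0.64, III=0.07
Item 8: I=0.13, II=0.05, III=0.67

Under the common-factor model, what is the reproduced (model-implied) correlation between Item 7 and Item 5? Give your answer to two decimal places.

0.06

r̂ = Σ λ_i·λ_j across factors = (0.30)(0.11) + (0.64)(0.11) + (0.07)(-0.62)
  = +0.0330 +0.0704 -0.0434 = 0.0600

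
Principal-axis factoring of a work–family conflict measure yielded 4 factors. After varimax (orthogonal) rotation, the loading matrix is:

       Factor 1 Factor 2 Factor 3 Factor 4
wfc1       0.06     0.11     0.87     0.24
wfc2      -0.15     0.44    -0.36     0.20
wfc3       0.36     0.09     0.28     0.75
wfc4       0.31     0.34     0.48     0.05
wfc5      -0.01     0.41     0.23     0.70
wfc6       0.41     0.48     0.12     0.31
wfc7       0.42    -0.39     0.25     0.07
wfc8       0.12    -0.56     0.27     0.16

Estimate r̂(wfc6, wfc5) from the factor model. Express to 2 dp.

r̂ = Σ λ_i·λ_j across factors = (0.41)(-0.01) + (0.48)(0.41) + (0.12)(0.23) + (0.31)(0.70)
  = -0.0041 +0.1968 +0.0276 +0.2170 = 0.4373

0.44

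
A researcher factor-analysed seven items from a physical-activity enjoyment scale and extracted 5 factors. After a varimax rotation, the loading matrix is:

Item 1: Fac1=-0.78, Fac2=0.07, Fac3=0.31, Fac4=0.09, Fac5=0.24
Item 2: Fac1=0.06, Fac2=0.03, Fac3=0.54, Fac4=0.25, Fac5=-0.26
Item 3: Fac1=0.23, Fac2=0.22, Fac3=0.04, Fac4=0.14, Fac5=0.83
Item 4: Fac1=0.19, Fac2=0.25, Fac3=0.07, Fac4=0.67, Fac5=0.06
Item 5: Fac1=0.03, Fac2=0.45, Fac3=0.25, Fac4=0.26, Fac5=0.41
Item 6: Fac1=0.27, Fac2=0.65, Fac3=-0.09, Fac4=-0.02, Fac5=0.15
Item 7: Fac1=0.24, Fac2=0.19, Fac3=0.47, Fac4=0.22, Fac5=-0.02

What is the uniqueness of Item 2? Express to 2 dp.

h² = 0.06² + 0.03² + 0.54² + 0.25² + (-0.26)² = 0.0036 + 0.0009 + 0.2916 + 0.0625 + 0.0676 = 0.4262
Uniqueness u² = 1 − h² = 1 − 0.4262 = 0.5738

0.57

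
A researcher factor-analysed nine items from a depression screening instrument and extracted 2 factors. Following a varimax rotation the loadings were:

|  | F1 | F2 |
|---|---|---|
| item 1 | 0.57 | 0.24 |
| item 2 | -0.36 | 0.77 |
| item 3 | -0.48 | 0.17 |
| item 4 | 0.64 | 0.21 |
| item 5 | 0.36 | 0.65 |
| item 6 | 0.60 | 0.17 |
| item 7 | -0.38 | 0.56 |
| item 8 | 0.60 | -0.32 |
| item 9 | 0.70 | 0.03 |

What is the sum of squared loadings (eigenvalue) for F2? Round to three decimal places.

1.592

SS loadings for F2 = 0.24² + 0.77² + 0.17² + 0.21² + 0.65² + 0.17² + 0.56² + (-0.32)² + 0.03² = 0.0576 + 0.5929 + 0.0289 + 0.0441 + 0.4225 + 0.0289 + 0.3136 + 0.1024 + 0.0009 = 1.5918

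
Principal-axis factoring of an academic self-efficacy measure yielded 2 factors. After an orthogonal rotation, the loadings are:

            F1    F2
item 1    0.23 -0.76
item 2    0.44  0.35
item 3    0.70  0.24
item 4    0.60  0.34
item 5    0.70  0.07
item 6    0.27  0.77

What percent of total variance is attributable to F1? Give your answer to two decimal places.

27.66%

SS loadings for F1 = 0.23² + 0.44² + 0.70² + 0.60² + 0.70² + 0.27² = 1.6594
With 6 standardized items, total variance = 6. Proportion = 1.6594/6 = 0.2766 → 27.66%.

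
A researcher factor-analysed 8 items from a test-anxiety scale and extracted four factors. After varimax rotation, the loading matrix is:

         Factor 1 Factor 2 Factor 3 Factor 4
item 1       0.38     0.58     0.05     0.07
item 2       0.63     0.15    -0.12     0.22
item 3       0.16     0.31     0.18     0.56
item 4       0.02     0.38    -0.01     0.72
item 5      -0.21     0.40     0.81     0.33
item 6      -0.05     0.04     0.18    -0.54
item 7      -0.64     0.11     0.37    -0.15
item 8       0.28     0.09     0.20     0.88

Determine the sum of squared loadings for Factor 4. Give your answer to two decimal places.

2.08

SS loadings for Factor 4 = 0.07² + 0.22² + 0.56² + 0.72² + 0.33² + (-0.54)² + (-0.15)² + 0.88² = 0.0049 + 0.0484 + 0.3136 + 0.5184 + 0.1089 + 0.2916 + 0.0225 + 0.7744 = 2.0827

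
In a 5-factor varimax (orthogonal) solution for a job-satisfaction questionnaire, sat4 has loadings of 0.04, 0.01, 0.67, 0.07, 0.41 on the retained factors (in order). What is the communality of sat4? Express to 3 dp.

0.624

h² = 0.04² + 0.01² + 0.67² + 0.07² + 0.41² = 0.0016 + 0.0001 + 0.4489 + 0.0049 + 0.1681 = 0.6236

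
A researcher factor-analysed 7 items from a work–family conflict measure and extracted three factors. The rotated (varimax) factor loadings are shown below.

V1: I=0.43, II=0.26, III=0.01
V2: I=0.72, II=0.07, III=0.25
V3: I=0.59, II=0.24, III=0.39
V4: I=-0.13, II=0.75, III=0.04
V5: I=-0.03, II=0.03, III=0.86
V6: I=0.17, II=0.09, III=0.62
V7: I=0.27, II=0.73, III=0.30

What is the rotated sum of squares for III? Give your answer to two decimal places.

1.43

SS loadings for III = 0.01² + 0.25² + 0.39² + 0.04² + 0.86² + 0.62² + 0.30² = 0.0001 + 0.0625 + 0.1521 + 0.0016 + 0.7396 + 0.3844 + 0.0900 = 1.4303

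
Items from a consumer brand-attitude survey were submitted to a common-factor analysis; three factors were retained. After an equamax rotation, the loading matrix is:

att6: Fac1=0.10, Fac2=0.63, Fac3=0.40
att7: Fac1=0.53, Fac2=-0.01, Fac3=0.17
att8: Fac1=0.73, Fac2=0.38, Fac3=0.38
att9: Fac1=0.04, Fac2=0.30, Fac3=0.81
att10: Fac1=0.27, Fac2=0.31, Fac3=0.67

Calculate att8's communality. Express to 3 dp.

0.822

h² = 0.73² + 0.38² + 0.38² = 0.5329 + 0.1444 + 0.1444 = 0.8217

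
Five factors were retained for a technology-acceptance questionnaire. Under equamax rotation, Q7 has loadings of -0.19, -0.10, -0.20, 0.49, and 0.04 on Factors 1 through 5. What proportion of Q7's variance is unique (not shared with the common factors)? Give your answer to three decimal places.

0.672

h² = (-0.19)² + (-0.10)² + (-0.20)² + 0.49² + 0.04² = 0.0361 + 0.0100 + 0.0400 + 0.2401 + 0.0016 = 0.3278
Uniqueness u² = 1 − h² = 1 − 0.3278 = 0.6722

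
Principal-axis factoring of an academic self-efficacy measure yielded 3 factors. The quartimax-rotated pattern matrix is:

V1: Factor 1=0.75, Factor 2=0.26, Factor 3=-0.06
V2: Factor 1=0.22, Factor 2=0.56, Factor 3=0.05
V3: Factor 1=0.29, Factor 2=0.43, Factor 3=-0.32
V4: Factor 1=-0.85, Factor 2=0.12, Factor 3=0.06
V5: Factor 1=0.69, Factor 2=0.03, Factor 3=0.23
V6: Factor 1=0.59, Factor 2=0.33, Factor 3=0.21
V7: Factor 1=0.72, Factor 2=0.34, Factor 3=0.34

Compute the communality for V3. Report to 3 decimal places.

h² = 0.29² + 0.43² + (-0.32)² = 0.0841 + 0.1849 + 0.1024 = 0.3714

0.371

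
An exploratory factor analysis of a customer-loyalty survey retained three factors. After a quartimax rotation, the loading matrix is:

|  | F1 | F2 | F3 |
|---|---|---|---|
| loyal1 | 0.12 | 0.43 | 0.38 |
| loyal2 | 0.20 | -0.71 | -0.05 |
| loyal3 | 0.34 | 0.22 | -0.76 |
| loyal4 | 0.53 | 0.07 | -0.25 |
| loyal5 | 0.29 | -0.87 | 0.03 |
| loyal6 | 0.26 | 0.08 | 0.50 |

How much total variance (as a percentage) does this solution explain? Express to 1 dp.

Communalities: 0.3437, 0.5466, 0.7416, 0.3483, 0.8419, 0.3240; Σh² = 3.1461.
Total variance with 6 standardized items is 6, so the solution explains 3.1461/6 = 0.5243 = 52.44%.

52.4%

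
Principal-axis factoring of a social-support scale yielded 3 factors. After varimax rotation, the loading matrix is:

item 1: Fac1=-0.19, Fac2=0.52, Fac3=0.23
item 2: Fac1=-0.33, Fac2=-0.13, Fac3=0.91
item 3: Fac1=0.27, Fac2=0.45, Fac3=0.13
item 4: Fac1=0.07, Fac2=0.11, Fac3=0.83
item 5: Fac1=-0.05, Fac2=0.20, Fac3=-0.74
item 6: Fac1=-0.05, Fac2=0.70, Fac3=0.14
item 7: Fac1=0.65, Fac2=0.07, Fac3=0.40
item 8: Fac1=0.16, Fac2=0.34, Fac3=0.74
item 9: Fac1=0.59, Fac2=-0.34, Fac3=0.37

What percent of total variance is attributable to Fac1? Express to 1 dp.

SS loadings for Fac1 = (-0.19)² + (-0.33)² + 0.27² + 0.07² + (-0.05)² + (-0.05)² + 0.65² + 0.16² + 0.59² = 1.0240
With 9 standardized items, total variance = 9. Proportion = 1.0240/9 = 0.1138 → 11.38%.

11.4%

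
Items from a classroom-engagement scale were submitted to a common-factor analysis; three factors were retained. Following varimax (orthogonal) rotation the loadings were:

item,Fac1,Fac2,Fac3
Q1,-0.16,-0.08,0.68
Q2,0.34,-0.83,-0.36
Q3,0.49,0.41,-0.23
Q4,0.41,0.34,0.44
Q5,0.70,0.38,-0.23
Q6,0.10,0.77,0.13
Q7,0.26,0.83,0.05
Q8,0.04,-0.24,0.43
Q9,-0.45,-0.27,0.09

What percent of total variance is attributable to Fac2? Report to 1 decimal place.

28.2%

SS loadings for Fac2 = (-0.08)² + (-0.83)² + 0.41² + 0.34² + 0.38² + 0.77² + 0.83² + (-0.24)² + (-0.27)² = 2.5357
With 9 standardized items, total variance = 9. Proportion = 2.5357/9 = 0.2817 → 28.17%.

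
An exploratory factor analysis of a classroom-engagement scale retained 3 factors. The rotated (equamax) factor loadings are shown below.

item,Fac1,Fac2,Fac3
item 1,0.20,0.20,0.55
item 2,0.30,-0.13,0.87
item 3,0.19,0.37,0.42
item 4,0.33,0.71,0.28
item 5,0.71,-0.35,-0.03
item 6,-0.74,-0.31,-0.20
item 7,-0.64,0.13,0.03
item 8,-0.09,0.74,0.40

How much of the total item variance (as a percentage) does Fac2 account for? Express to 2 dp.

SS loadings for Fac2 = 0.20² + (-0.13)² + 0.37² + 0.71² + (-0.35)² + (-0.31)² + 0.13² + 0.74² = 1.4810
With 8 standardized items, total variance = 8. Proportion = 1.4810/8 = 0.1851 → 18.51%.

18.51%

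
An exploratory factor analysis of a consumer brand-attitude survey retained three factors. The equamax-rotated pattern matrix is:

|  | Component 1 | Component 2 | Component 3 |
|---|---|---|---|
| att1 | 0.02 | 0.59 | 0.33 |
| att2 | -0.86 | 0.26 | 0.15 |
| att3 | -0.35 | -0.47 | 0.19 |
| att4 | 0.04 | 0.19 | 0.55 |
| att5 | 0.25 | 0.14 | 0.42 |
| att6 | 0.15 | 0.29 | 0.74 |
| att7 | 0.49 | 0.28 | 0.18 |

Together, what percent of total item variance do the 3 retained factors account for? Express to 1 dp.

46.7%

SS loadings by factor: 1.1892, 0.8548, 1.2264; total = 3.2704.
Total variance with 7 standardized items is 7, so the solution explains 3.2704/7 = 0.4672 = 46.72%.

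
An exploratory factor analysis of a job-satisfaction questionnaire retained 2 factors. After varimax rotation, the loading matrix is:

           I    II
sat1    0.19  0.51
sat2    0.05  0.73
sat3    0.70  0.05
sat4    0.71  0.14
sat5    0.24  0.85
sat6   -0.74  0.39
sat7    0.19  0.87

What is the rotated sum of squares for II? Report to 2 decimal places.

2.45

SS loadings for II = 0.51² + 0.73² + 0.05² + 0.14² + 0.85² + 0.39² + 0.87² = 0.2601 + 0.5329 + 0.0025 + 0.0196 + 0.7225 + 0.1521 + 0.7569 = 2.4466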